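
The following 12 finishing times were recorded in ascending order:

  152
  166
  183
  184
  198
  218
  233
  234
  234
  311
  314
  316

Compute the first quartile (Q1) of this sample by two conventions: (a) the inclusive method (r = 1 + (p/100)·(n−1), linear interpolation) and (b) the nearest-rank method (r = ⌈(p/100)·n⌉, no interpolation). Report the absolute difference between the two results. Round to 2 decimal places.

n = 12.
(a) r = 3.75; between ranks 3 (183) and 4 (184): 183.75.
(b) the nearest-rank method: rank 3 → 183.
|183.75 − 183| = 0.75.

0.75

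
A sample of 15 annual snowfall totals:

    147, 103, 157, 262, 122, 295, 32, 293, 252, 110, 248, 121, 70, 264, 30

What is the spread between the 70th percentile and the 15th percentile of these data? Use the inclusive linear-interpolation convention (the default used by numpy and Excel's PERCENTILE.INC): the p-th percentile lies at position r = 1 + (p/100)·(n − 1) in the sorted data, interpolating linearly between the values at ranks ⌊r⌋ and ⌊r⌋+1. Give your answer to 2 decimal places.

Sorted: 30, 32, 70, 103, 110, 121, 122, 147, 157, 248, 252, 262, 264, 293, 295.
n = 15.
P15: r = 3.1; ranks 3–4 are 70, 103; interpolating gives 73.3.
P70: r = 10.8; ranks 10–11 are 248, 252; interpolating gives 251.2.
Difference: 251.2 − 73.3 = 177.9.

177.90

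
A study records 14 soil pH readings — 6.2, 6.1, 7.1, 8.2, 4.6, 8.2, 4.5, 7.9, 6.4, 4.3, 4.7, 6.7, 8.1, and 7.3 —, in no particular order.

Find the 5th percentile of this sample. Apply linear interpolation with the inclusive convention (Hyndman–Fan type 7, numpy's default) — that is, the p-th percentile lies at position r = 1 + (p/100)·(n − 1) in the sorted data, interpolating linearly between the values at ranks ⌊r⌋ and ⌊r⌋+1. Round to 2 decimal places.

Sorted: 4.3, 4.5, 4.6, 4.7, 6.1, 6.2, 6.4, 6.7, 7.1, 7.3, 7.9, 8.1, 8.2, 8.2.
n = 14.
r = 1 + (5/100)·(14 − 1) = 1 + 0.65 = 1.65.
Rank 1 is 4.3 and rank 2 is 4.5.
Interpolate: 4.3 + 0.65·(4.5 − 4.3) = 4.3 + 0.65·0.2 = 4.43.

4.43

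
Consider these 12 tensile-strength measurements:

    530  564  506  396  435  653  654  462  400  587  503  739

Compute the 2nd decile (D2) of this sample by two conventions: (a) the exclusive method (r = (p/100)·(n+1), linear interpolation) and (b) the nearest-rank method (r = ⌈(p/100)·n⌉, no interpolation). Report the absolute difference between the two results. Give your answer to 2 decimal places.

Sorted: 396, 400, 435, 462, 503, 506, 530, 564, 587, 653, 654, 739.
n = 12.
(a) r = 2.6; between ranks 2 (400) and 3 (435): 421.
(b) the nearest-rank method: rank 3 → 435.
|421 − 435| = 14.

14.00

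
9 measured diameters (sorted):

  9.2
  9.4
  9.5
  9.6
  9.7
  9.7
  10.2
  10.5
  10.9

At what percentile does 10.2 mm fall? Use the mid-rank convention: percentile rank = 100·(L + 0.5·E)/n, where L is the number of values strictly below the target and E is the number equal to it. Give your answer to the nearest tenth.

72.2

Count below 10.2: L = 6; count equal: E = 1; n = 9.
Percentile rank = 100·(6 + 0.5·1)/9 = 100·6.5/9 = 72.22.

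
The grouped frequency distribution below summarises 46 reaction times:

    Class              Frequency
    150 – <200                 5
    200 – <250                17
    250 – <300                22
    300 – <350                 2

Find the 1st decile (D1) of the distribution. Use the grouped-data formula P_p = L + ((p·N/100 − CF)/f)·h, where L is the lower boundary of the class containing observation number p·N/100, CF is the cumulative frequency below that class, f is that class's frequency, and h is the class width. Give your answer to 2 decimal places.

N = 46; target position k = 10/100 · 46 = 4.6.
Cumulative frequencies: 5, 22, 44, 46.
Observation 4.6 falls in the class 150 – <200.
L = 150, CF = 0, f = 5, h = 50.
P10 = 150 + ((4.6 − 0)/5)·50 = 150 + 46 = 196.

196.00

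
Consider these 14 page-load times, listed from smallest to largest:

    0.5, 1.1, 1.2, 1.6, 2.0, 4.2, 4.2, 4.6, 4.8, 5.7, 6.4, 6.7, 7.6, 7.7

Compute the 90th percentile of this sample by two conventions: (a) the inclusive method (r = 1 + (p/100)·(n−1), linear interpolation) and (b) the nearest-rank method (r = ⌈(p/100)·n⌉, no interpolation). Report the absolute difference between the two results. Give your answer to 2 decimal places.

0.27

n = 14.
(a) r = 12.7; between ranks 12 (6.7) and 13 (7.6): 7.33.
(b) the nearest-rank method: rank 13 → 7.6.
|7.33 − 7.6| = 0.27.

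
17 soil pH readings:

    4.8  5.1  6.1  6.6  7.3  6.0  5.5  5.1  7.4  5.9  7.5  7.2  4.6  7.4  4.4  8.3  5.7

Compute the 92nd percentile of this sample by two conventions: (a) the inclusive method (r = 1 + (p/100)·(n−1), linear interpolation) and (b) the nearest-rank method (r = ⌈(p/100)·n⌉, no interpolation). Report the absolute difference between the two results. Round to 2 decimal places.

0.03

Sorted: 4.4, 4.6, 4.8, 5.1, 5.1, 5.5, 5.7, 5.9, 6.0, 6.1, 6.6, 7.2, 7.3, 7.4, 7.4, 7.5, 8.3.
n = 17.
(a) r = 15.72; between ranks 15 (7.4) and 16 (7.5): 7.472.
(b) the nearest-rank method: rank 16 → 7.5.
|7.472 − 7.5| = 0.028.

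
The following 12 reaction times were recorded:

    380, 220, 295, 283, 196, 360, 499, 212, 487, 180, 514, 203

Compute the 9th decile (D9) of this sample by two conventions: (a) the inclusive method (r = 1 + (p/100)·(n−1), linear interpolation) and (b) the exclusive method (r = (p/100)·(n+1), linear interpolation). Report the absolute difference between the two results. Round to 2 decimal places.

Sorted: 180, 196, 203, 212, 220, 283, 295, 360, 380, 487, 499, 514.
n = 12.
(a) r = 10.9; between ranks 10 (487) and 11 (499): 497.8.
(b) r = 11.7; between ranks 11 (499) and 12 (514): 509.5.
|497.8 − 509.5| = 11.7.

11.70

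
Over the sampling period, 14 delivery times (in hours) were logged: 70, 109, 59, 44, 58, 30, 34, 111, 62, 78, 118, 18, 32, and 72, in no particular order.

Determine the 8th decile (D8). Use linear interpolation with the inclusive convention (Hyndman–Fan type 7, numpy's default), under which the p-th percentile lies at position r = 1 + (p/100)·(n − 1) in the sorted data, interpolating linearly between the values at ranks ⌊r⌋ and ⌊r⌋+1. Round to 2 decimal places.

90.40

Sorted: 18, 30, 32, 34, 44, 58, 59, 62, 70, 72, 78, 109, 111, 118.
n = 14.
r = 1 + (80/100)·(14 − 1) = 1 + 10.4 = 11.4.
Rank 11 is 78 and rank 12 is 109.
Interpolate: 78 + 0.4·(109 − 78) = 78 + 0.4·31 = 90.4.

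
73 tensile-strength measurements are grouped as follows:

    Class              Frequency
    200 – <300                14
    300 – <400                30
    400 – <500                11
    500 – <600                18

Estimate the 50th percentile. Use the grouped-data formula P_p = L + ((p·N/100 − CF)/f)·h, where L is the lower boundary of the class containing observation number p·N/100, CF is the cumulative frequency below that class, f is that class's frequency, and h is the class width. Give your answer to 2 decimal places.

375.00

N = 73; target position k = 50/100 · 73 = 36.5.
Cumulative frequencies: 14, 44, 55, 73.
Observation 36.5 falls in the class 300 – <400.
L = 300, CF = 14, f = 30, h = 100.
P50 = 300 + ((36.5 − 14)/30)·100 = 300 + 75 = 375.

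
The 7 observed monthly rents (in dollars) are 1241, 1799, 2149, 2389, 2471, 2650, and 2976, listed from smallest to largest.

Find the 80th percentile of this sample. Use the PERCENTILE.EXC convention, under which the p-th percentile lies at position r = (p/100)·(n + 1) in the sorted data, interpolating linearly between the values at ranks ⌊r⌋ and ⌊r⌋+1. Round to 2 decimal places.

2780.40

n = 7.
r = (80/100)·(7 + 1) = 6.4.
Rank 6 is 2650 and rank 7 is 2976.
Interpolate: 2650 + 0.4·(2976 − 2650) = 2650 + 0.4·326 = 2780.4.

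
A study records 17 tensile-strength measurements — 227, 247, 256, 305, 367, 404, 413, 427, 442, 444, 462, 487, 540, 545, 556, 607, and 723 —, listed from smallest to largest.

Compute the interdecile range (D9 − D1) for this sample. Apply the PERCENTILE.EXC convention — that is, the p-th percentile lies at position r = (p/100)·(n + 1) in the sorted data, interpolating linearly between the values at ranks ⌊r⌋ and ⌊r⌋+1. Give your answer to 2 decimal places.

387.20

n = 17.
P10: r = 1.8; ranks 1–2 are 227, 247; interpolating gives 243.
P90: r = 16.2; ranks 16–17 are 607, 723; interpolating gives 630.2.
Difference: 630.2 − 243 = 387.2.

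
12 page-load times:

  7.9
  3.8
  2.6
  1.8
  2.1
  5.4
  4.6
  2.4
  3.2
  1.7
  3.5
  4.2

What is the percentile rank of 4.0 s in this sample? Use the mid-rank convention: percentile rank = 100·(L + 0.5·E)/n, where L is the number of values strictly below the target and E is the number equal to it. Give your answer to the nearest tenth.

66.7

Sorted: 1.7, 1.8, 2.1, 2.4, 2.6, 3.2, 3.5, 3.8, 4.2, 4.6, 5.4, 7.9.
Count below 4.0: L = 8; count equal: E = 0; n = 12.
Percentile rank = 100·(8 + 0.5·0)/12 = 100·8/12 = 66.67.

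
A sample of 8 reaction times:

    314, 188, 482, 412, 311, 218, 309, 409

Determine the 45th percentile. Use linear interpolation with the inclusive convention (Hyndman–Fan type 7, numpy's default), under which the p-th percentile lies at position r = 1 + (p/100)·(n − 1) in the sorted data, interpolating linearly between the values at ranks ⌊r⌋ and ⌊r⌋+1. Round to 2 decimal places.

311.45

Sorted: 188, 218, 309, 311, 314, 409, 412, 482.
n = 8.
r = 1 + (45/100)·(8 − 1) = 1 + 3.15 = 4.15.
Rank 4 is 311 and rank 5 is 314.
Interpolate: 311 + 0.15·(314 − 311) = 311 + 0.15·3 = 311.45.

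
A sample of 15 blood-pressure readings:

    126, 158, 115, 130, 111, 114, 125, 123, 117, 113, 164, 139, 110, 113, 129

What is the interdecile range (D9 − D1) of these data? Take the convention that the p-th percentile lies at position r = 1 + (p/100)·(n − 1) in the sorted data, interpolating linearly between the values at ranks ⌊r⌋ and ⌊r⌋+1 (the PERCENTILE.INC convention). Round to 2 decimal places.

38.60

Sorted: 110, 111, 113, 113, 114, 115, 117, 123, 125, 126, 129, 130, 139, 158, 164.
n = 15.
P10: r = 2.4; ranks 2–3 are 111, 113; interpolating gives 111.8.
P90: r = 13.6; ranks 13–14 are 139, 158; interpolating gives 150.4.
Difference: 150.4 − 111.8 = 38.6.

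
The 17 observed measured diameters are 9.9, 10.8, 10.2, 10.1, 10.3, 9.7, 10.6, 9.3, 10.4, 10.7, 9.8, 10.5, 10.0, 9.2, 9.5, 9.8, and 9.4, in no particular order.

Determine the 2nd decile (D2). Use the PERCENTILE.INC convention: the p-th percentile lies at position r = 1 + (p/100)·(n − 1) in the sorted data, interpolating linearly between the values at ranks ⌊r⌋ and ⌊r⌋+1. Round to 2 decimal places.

9.54

Sorted: 9.2, 9.3, 9.4, 9.5, 9.7, 9.8, 9.8, 9.9, 10.0, 10.1, 10.2, 10.3, 10.4, 10.5, 10.6, 10.7, 10.8.
n = 17.
r = 1 + (20/100)·(17 − 1) = 1 + 3.2 = 4.2.
Rank 4 is 9.5 and rank 5 is 9.7.
Interpolate: 9.5 + 0.2·(9.7 − 9.5) = 9.5 + 0.2·0.2 = 9.54.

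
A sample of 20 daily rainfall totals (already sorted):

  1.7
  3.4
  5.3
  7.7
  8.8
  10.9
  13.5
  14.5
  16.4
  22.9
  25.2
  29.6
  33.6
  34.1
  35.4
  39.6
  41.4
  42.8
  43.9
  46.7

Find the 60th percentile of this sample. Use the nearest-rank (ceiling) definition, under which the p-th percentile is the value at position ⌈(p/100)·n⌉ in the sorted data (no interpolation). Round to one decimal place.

29.6

n = 20.
Position = ⌈60/100 · 20⌉ = ⌈12⌉ = 12.
The value at rank 12 is 29.6.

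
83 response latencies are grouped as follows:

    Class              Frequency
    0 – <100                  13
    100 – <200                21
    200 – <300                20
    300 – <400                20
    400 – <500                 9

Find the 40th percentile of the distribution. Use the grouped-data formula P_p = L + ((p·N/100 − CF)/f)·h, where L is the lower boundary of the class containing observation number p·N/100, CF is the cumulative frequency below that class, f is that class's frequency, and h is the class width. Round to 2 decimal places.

196.19

N = 83; target position k = 40/100 · 83 = 33.2.
Cumulative frequencies: 13, 34, 54, 74, 83.
Observation 33.2 falls in the class 100 – <200.
L = 100, CF = 13, f = 21, h = 100.
P40 = 100 + ((33.2 − 13)/21)·100 = 100 + 96.1905 = 196.19.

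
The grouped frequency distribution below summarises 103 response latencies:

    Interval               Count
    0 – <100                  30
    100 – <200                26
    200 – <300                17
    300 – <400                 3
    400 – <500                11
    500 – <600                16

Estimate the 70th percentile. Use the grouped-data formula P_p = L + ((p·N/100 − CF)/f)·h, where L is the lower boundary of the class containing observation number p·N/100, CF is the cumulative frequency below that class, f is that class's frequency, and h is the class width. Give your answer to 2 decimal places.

N = 103; target position k = 70/100 · 103 = 72.1.
Cumulative frequencies: 30, 56, 73, 76, 87, 103.
Observation 72.1 falls in the class 200 – <300.
L = 200, CF = 56, f = 17, h = 100.
P70 = 200 + ((72.1 − 56)/17)·100 = 200 + 94.7059 = 294.706.

294.71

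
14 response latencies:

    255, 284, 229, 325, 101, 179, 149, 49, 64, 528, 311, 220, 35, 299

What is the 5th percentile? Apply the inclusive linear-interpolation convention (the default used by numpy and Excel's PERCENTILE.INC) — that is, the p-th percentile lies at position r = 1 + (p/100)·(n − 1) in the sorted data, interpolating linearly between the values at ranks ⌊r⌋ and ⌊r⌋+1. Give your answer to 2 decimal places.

44.10

Sorted: 35, 49, 64, 101, 149, 179, 220, 229, 255, 284, 299, 311, 325, 528.
n = 14.
r = 1 + (5/100)·(14 − 1) = 1 + 0.65 = 1.65.
Rank 1 is 35 and rank 2 is 49.
Interpolate: 35 + 0.65·(49 − 35) = 35 + 0.65·14 = 44.1.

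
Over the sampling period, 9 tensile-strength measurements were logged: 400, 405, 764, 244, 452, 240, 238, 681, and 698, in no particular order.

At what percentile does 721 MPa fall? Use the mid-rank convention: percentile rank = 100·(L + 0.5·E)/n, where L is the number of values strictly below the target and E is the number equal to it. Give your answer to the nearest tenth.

Sorted: 238, 240, 244, 400, 405, 452, 681, 698, 764.
Count below 721: L = 8; count equal: E = 0; n = 9.
Percentile rank = 100·(8 + 0.5·0)/9 = 100·8/9 = 88.89.

88.9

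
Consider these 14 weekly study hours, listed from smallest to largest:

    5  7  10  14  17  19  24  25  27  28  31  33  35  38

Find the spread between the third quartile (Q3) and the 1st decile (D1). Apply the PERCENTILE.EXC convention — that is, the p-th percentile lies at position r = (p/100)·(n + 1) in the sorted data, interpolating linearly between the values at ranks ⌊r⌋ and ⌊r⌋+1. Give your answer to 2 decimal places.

25.50

n = 14.
P10: r = 1.5; ranks 1–2 are 5, 7; interpolating gives 6.
P75: r = 11.25; ranks 11–12 are 31, 33; interpolating gives 31.5.
Difference: 31.5 − 6 = 25.5.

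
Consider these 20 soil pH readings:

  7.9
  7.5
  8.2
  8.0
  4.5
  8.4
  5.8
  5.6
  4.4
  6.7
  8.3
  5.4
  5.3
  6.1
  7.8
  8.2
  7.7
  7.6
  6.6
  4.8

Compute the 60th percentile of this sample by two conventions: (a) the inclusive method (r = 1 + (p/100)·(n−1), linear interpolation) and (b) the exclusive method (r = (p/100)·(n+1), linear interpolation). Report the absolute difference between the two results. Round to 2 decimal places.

0.02

Sorted: 4.4, 4.5, 4.8, 5.3, 5.4, 5.6, 5.8, 6.1, 6.6, 6.7, 7.5, 7.6, 7.7, 7.8, 7.9, 8.0, 8.2, 8.2, 8.3, 8.4.
n = 20.
(a) r = 12.4; between ranks 12 (7.6) and 13 (7.7): 7.64.
(b) r = 12.6; between ranks 12 (7.6) and 13 (7.7): 7.66.
|7.64 − 7.66| = 0.02.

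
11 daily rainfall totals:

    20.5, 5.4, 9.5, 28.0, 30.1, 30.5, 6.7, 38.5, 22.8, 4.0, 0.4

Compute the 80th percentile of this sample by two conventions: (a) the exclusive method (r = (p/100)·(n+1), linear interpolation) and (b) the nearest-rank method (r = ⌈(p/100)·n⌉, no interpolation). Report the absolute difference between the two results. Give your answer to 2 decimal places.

0.24

Sorted: 0.4, 4.0, 5.4, 6.7, 9.5, 20.5, 22.8, 28.0, 30.1, 30.5, 38.5.
n = 11.
(a) r = 9.6; between ranks 9 (30.1) and 10 (30.5): 30.34.
(b) the nearest-rank method: rank 9 → 30.1.
|30.34 − 30.1| = 0.24.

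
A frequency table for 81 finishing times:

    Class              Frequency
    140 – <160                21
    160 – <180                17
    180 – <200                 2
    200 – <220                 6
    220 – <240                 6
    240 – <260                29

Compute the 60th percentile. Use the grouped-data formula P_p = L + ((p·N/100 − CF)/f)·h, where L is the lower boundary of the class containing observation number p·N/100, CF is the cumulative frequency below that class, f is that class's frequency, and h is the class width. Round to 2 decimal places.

228.67

N = 81; target position k = 60/100 · 81 = 48.6.
Cumulative frequencies: 21, 38, 40, 46, 52, 81.
Observation 48.6 falls in the class 220 – <240.
L = 220, CF = 46, f = 6, h = 20.
P60 = 220 + ((48.6 − 46)/6)·20 = 220 + 8.66667 = 228.667.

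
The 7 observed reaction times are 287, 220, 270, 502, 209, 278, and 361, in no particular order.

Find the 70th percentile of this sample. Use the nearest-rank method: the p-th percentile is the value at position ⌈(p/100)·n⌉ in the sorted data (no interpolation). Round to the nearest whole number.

287

Sorted: 209, 220, 270, 278, 287, 361, 502.
n = 7.
Position = ⌈70/100 · 7⌉ = ⌈4.9⌉ = 5.
The value at rank 5 is 287.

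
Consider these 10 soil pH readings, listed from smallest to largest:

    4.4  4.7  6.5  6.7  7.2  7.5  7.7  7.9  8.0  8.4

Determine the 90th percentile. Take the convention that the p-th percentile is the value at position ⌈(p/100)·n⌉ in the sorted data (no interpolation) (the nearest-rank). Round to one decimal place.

n = 10.
Position = ⌈90/100 · 10⌉ = ⌈9⌉ = 9.
The value at rank 9 is 8.0.

8.0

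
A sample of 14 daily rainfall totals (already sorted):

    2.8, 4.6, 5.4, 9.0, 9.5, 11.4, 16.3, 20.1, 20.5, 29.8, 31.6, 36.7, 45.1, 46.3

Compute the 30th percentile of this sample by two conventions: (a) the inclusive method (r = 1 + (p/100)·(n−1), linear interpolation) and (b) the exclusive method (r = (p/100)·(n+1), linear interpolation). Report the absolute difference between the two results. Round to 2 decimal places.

0.20

n = 14.
(a) r = 4.9; between ranks 4 (9.0) and 5 (9.5): 9.45.
(b) r = 4.5; between ranks 4 (9.0) and 5 (9.5): 9.25.
|9.45 − 9.25| = 0.2.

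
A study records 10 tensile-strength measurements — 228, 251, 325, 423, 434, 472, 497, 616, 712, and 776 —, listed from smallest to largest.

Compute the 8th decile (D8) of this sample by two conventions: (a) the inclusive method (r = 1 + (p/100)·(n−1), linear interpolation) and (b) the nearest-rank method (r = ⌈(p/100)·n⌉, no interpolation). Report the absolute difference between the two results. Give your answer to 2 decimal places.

n = 10.
(a) r = 8.2; between ranks 8 (616) and 9 (712): 635.2.
(b) the nearest-rank method: rank 8 → 616.
|635.2 − 616| = 19.2.

19.20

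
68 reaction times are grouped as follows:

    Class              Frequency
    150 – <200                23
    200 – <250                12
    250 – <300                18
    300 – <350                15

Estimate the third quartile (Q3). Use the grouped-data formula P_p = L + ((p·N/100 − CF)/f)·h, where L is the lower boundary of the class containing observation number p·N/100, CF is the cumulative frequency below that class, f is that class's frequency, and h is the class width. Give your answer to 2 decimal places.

294.44

N = 68; target position k = 75/100 · 68 = 51.
Cumulative frequencies: 23, 35, 53, 68.
Observation 51 falls in the class 250 – <300.
L = 250, CF = 35, f = 18, h = 50.
P75 = 250 + ((51 − 35)/18)·50 = 250 + 44.4444 = 294.444.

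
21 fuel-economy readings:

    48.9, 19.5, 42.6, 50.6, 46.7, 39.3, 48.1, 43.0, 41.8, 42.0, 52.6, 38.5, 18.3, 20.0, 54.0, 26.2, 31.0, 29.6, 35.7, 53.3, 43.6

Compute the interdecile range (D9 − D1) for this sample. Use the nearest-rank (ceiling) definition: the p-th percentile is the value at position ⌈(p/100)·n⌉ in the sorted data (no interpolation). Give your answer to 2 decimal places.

Sorted: 18.3, 19.5, 20.0, 26.2, 29.6, 31.0, 35.7, 38.5, 39.3, 41.8, 42.0, 42.6, 43.0, 43.6, 46.7, 48.1, 48.9, 50.6, 52.6, 53.3, 54.0.
n = 21.
P10: rank ⌈10/100·21⌉ = 3 → 20.
P90: rank ⌈90/100·21⌉ = 19 → 52.6.
Difference: 52.6 − 20 = 32.6.

32.60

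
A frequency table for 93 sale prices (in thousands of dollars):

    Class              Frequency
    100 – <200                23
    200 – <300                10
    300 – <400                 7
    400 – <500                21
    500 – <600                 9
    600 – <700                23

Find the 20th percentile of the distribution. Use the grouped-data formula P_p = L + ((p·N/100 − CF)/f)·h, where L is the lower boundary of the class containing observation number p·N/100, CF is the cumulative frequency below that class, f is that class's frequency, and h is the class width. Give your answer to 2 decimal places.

180.87

N = 93; target position k = 20/100 · 93 = 18.6.
Cumulative frequencies: 23, 33, 40, 61, 70, 93.
Observation 18.6 falls in the class 100 – <200.
L = 100, CF = 0, f = 23, h = 100.
P20 = 100 + ((18.6 − 0)/23)·100 = 100 + 80.8696 = 180.87.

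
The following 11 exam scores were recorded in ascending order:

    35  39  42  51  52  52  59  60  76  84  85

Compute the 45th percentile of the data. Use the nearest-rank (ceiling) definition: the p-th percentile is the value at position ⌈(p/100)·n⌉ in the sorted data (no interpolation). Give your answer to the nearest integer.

n = 11.
Position = ⌈45/100 · 11⌉ = ⌈4.95⌉ = 5.
The value at rank 5 is 52.

52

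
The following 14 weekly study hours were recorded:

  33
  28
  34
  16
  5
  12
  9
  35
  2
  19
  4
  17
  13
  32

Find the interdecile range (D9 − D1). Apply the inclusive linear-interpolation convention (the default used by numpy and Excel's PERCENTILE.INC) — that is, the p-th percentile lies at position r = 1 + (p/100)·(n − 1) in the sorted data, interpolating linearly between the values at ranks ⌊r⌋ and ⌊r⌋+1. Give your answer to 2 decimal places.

29.40

Sorted: 2, 4, 5, 9, 12, 13, 16, 17, 19, 28, 32, 33, 34, 35.
n = 14.
P10: r = 2.3; ranks 2–3 are 4, 5; interpolating gives 4.3.
P90: r = 12.7; ranks 12–13 are 33, 34; interpolating gives 33.7.
Difference: 33.7 − 4.3 = 29.4.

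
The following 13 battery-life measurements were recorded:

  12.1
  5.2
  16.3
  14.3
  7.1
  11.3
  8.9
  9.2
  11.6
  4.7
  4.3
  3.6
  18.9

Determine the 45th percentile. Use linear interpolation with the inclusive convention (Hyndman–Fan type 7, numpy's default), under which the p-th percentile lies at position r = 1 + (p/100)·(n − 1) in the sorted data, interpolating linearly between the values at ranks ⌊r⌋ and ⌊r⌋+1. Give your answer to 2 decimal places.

9.02

Sorted: 3.6, 4.3, 4.7, 5.2, 7.1, 8.9, 9.2, 11.3, 11.6, 12.1, 14.3, 16.3, 18.9.
n = 13.
r = 1 + (45/100)·(13 − 1) = 1 + 5.4 = 6.4.
Rank 6 is 8.9 and rank 7 is 9.2.
Interpolate: 8.9 + 0.4·(9.2 − 8.9) = 8.9 + 0.4·0.3 = 9.02.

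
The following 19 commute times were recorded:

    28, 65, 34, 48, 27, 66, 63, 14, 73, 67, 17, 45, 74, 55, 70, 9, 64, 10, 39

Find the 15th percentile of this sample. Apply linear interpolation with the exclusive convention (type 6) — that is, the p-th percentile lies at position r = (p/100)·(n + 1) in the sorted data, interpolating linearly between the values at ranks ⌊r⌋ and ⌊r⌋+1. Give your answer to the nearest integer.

14

Sorted: 9, 10, 14, 17, 27, 28, 34, 39, 45, 48, 55, 63, 64, 65, 66, 67, 70, 73, 74.
n = 19.
r = (15/100)·(19 + 1) = 3.
r is an integer, so P15 is the value at rank 3: 14.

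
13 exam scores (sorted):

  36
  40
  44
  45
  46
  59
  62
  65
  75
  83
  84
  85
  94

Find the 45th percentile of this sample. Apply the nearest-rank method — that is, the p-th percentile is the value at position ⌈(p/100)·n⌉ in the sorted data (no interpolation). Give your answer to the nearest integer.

n = 13.
Position = ⌈45/100 · 13⌉ = ⌈5.85⌉ = 6.
The value at rank 6 is 59.

59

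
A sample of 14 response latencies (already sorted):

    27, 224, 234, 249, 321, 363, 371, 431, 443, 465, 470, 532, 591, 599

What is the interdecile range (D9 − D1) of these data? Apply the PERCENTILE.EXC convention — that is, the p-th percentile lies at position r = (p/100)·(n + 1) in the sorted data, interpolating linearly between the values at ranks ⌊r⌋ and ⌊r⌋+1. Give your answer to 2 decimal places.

469.50

n = 14.
P10: r = 1.5; ranks 1–2 are 27, 224; interpolating gives 125.5.
P90: r = 13.5; ranks 13–14 are 591, 599; interpolating gives 595.
Difference: 595 − 125.5 = 469.5.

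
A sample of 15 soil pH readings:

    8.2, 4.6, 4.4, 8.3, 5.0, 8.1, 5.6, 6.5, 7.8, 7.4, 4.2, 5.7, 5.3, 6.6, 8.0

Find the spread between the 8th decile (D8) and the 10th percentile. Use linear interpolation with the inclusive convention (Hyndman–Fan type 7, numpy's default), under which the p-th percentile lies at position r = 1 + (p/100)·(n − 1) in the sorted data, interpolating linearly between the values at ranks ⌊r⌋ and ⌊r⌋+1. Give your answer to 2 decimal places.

3.54

Sorted: 4.2, 4.4, 4.6, 5.0, 5.3, 5.6, 5.7, 6.5, 6.6, 7.4, 7.8, 8.0, 8.1, 8.2, 8.3.
n = 15.
P10: r = 2.4; ranks 2–3 are 4.4, 4.6; interpolating gives 4.48.
P80: r = 12.2; ranks 12–13 are 8.0, 8.1; interpolating gives 8.02.
Difference: 8.02 − 4.48 = 3.54.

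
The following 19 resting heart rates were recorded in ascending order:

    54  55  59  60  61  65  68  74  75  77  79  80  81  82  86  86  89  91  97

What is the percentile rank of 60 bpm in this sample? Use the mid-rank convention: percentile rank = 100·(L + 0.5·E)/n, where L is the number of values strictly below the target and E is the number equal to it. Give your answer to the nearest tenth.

18.4

Count below 60: L = 3; count equal: E = 1; n = 19.
Percentile rank = 100·(3 + 0.5·1)/19 = 100·3.5/19 = 18.42.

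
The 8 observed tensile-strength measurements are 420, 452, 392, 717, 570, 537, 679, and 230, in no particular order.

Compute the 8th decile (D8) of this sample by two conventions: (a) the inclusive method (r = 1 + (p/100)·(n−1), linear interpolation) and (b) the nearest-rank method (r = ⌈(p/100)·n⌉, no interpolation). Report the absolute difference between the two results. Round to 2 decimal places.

43.60

Sorted: 230, 392, 420, 452, 537, 570, 679, 717.
n = 8.
(a) r = 6.6; between ranks 6 (570) and 7 (679): 635.4.
(b) the nearest-rank method: rank 7 → 679.
|635.4 − 679| = 43.6.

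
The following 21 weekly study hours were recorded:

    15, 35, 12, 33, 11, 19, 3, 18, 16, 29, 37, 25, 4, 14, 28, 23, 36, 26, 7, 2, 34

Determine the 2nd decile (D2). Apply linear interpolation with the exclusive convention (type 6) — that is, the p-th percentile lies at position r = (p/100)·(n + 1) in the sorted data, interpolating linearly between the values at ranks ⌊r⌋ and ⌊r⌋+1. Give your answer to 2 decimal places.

8.60

Sorted: 2, 3, 4, 7, 11, 12, 14, 15, 16, 18, 19, 23, 25, 26, 28, 29, 33, 34, 35, 36, 37.
n = 21.
r = (20/100)·(21 + 1) = 4.4.
Rank 4 is 7 and rank 5 is 11.
Interpolate: 7 + 0.4·(11 − 7) = 7 + 0.4·4 = 8.6.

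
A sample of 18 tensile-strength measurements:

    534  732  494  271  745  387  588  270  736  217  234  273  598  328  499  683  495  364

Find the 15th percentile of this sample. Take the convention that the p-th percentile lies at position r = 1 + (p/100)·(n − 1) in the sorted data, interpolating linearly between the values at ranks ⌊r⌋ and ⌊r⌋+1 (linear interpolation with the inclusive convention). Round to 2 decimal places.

270.55

Sorted: 217, 234, 270, 271, 273, 328, 364, 387, 494, 495, 499, 534, 588, 598, 683, 732, 736, 745.
n = 18.
r = 1 + (15/100)·(18 − 1) = 1 + 2.55 = 3.55.
Rank 3 is 270 and rank 4 is 271.
Interpolate: 270 + 0.55·(271 − 270) = 270 + 0.55·1 = 270.55.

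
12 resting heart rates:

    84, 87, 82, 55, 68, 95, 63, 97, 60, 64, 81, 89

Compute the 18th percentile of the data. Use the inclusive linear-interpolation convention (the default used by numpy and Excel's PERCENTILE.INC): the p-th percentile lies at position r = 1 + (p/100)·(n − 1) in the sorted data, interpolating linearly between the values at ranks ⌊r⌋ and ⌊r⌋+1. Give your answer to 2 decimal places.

62.94

Sorted: 55, 60, 63, 64, 68, 81, 82, 84, 87, 89, 95, 97.
n = 12.
r = 1 + (18/100)·(12 − 1) = 1 + 1.98 = 2.98.
Rank 2 is 60 and rank 3 is 63.
Interpolate: 60 + 0.98·(63 − 60) = 60 + 0.98·3 = 62.94.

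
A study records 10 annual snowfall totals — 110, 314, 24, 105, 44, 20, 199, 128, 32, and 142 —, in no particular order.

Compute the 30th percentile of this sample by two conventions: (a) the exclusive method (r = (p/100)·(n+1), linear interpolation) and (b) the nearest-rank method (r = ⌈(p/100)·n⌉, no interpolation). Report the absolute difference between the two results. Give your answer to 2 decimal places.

Sorted: 20, 24, 32, 44, 105, 110, 128, 142, 199, 314.
n = 10.
(a) r = 3.3; between ranks 3 (32) and 4 (44): 35.6.
(b) the nearest-rank method: rank 3 → 32.
|35.6 − 32| = 3.6.

3.60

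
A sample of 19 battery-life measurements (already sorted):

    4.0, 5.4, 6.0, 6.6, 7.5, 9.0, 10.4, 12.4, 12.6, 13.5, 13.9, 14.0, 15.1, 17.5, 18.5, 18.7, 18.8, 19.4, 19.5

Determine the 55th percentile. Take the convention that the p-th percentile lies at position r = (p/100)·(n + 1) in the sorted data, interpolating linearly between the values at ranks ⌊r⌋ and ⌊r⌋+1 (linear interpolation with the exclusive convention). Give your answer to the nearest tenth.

13.9

n = 19.
r = (55/100)·(19 + 1) = 11.
r is an integer, so P55 is the value at rank 11: 13.9.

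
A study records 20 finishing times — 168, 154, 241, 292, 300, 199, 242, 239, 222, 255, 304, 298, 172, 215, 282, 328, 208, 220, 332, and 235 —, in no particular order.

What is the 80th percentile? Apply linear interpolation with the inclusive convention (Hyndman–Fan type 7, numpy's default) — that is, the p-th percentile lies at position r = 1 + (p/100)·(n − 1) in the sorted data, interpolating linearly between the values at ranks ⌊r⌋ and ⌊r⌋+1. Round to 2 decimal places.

298.40

Sorted: 154, 168, 172, 199, 208, 215, 220, 222, 235, 239, 241, 242, 255, 282, 292, 298, 300, 304, 328, 332.
n = 20.
r = 1 + (80/100)·(20 − 1) = 1 + 15.2 = 16.2.
Rank 16 is 298 and rank 17 is 300.
Interpolate: 298 + 0.2·(300 − 298) = 298 + 0.2·2 = 298.4.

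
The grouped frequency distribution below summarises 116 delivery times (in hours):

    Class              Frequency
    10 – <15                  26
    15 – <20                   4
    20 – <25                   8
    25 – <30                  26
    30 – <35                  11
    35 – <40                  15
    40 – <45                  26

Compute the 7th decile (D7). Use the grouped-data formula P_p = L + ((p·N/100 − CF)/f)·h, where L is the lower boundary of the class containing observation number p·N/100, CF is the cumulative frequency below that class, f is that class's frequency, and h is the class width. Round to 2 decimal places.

N = 116; target position k = 70/100 · 116 = 81.2.
Cumulative frequencies: 26, 30, 38, 64, 75, 90, 116.
Observation 81.2 falls in the class 35 – <40.
L = 35, CF = 75, f = 15, h = 5.
P70 = 35 + ((81.2 − 75)/15)·5 = 35 + 2.06667 = 37.0667.

37.07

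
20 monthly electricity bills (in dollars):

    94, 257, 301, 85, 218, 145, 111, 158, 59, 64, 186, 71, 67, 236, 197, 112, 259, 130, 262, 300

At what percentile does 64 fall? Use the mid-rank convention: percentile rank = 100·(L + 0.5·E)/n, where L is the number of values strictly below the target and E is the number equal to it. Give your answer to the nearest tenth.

7.5

Sorted: 59, 64, 67, 71, 85, 94, 111, 112, 130, 145, 158, 186, 197, 218, 236, 257, 259, 262, 300, 301.
Count below 64: L = 1; count equal: E = 1; n = 20.
Percentile rank = 100·(1 + 0.5·1)/20 = 100·1.5/20 = 7.5.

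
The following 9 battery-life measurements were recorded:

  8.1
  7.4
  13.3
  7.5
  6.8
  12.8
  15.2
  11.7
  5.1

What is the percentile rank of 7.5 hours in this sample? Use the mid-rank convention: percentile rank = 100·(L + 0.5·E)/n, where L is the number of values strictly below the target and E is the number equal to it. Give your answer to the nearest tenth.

Sorted: 5.1, 6.8, 7.4, 7.5, 8.1, 11.7, 12.8, 13.3, 15.2.
Count below 7.5: L = 3; count equal: E = 1; n = 9.
Percentile rank = 100·(3 + 0.5·1)/9 = 100·3.5/9 = 38.89.

38.9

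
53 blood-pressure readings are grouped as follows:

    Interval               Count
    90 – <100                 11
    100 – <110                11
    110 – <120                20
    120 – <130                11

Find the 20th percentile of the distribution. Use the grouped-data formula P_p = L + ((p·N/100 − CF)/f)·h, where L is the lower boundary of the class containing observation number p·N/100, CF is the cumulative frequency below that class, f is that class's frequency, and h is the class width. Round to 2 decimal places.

N = 53; target position k = 20/100 · 53 = 10.6.
Cumulative frequencies: 11, 22, 42, 53.
Observation 10.6 falls in the class 90 – <100.
L = 90, CF = 0, f = 11, h = 10.
P20 = 90 + ((10.6 − 0)/11)·10 = 90 + 9.63636 = 99.6364.

99.64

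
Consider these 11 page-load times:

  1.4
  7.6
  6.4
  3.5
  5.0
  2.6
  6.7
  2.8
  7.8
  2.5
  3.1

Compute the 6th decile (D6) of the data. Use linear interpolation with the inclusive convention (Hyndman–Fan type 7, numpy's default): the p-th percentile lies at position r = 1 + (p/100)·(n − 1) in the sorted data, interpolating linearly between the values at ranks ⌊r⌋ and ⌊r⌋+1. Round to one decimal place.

Sorted: 1.4, 2.5, 2.6, 2.8, 3.1, 3.5, 5.0, 6.4, 6.7, 7.6, 7.8.
n = 11.
r = 1 + (60/100)·(11 − 1) = 1 + 6 = 7.
r is an integer, so P60 is the value at rank 7: 5.0.

5.0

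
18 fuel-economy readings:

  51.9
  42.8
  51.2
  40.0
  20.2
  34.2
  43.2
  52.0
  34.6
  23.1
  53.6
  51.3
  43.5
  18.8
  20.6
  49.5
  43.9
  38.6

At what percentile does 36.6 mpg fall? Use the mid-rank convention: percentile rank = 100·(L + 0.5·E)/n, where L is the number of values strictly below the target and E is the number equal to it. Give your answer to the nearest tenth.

33.3

Sorted: 18.8, 20.2, 20.6, 23.1, 34.2, 34.6, 38.6, 40.0, 42.8, 43.2, 43.5, 43.9, 49.5, 51.2, 51.3, 51.9, 52.0, 53.6.
Count below 36.6: L = 6; count equal: E = 0; n = 18.
Percentile rank = 100·(6 + 0.5·0)/18 = 100·6/18 = 33.33.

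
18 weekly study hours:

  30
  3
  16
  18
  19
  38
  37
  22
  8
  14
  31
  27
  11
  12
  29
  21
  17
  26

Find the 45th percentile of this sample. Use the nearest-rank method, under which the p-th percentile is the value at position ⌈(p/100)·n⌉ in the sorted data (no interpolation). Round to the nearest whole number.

Sorted: 3, 8, 11, 12, 14, 16, 17, 18, 19, 21, 22, 26, 27, 29, 30, 31, 37, 38.
n = 18.
Position = ⌈45/100 · 18⌉ = ⌈8.1⌉ = 9.
The value at rank 9 is 19.

19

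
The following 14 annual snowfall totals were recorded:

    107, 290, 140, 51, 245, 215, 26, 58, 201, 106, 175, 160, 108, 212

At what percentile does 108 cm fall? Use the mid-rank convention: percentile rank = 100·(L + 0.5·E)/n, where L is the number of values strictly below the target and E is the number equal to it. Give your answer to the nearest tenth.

39.3

Sorted: 26, 51, 58, 106, 107, 108, 140, 160, 175, 201, 212, 215, 245, 290.
Count below 108: L = 5; count equal: E = 1; n = 14.
Percentile rank = 100·(5 + 0.5·1)/14 = 100·5.5/14 = 39.29.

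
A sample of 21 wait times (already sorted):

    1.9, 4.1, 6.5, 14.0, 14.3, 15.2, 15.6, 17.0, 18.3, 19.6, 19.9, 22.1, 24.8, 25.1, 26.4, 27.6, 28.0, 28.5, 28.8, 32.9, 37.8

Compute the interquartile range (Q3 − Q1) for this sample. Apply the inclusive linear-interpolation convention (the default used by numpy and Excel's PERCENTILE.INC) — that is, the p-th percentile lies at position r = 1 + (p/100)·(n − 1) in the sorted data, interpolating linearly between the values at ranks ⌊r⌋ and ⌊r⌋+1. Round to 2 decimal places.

n = 21.
P25: r = 6 (integer) → 15.2.
P75: r = 16 (integer) → 27.6.
Difference: 27.6 − 15.2 = 12.4.

12.40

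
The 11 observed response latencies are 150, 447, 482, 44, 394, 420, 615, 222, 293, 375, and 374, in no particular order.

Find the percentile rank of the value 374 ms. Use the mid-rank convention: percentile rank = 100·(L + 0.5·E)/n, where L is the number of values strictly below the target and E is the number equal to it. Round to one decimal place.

Sorted: 44, 150, 222, 293, 374, 375, 394, 420, 447, 482, 615.
Count below 374: L = 4; count equal: E = 1; n = 11.
Percentile rank = 100·(4 + 0.5·1)/11 = 100·4.5/11 = 40.91.

40.9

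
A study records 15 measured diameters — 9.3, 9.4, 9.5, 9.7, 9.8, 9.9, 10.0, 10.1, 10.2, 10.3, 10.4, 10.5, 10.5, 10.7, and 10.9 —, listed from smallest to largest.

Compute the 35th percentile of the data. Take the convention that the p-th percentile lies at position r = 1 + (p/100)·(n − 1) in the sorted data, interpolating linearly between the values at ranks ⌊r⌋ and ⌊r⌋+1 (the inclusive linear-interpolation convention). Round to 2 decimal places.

n = 15.
r = 1 + (35/100)·(15 − 1) = 1 + 4.9 = 5.9.
Rank 5 is 9.8 and rank 6 is 9.9.
Interpolate: 9.8 + 0.9·(9.9 − 9.8) = 9.8 + 0.9·0.1 = 9.89.

9.89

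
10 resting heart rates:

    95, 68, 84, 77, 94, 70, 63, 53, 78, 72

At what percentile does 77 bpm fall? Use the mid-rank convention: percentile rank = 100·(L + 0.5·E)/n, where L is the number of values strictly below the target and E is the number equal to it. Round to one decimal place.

55.0

Sorted: 53, 63, 68, 70, 72, 77, 78, 84, 94, 95.
Count below 77: L = 5; count equal: E = 1; n = 10.
Percentile rank = 100·(5 + 0.5·1)/10 = 100·5.5/10 = 55.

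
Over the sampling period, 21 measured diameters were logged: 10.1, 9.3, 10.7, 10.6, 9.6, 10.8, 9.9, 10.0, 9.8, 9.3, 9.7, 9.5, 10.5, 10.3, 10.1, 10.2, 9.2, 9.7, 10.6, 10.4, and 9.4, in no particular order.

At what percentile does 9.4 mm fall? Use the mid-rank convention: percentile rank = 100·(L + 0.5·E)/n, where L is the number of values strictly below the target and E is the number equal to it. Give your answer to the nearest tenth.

16.7

Sorted: 9.2, 9.3, 9.3, 9.4, 9.5, 9.6, 9.7, 9.7, 9.8, 9.9, 10.0, 10.1, 10.1, 10.2, 10.3, 10.4, 10.5, 10.6, 10.6, 10.7, 10.8.
Count below 9.4: L = 3; count equal: E = 1; n = 21.
Percentile rank = 100·(3 + 0.5·1)/21 = 100·3.5/21 = 16.67.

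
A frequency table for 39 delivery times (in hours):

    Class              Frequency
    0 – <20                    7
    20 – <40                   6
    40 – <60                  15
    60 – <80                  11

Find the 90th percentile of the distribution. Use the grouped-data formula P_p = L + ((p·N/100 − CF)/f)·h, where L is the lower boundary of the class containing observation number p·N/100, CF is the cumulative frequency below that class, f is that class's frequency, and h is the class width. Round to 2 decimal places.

72.91

N = 39; target position k = 90/100 · 39 = 35.1.
Cumulative frequencies: 7, 13, 28, 39.
Observation 35.1 falls in the class 60 – <80.
L = 60, CF = 28, f = 11, h = 20.
P90 = 60 + ((35.1 − 28)/11)·20 = 60 + 12.9091 = 72.9091.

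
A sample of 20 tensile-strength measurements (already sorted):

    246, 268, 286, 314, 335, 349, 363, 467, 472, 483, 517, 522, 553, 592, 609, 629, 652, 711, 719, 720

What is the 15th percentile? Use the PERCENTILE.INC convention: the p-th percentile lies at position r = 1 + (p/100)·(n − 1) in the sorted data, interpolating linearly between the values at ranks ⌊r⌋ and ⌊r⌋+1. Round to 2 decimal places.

309.80

n = 20.
r = 1 + (15/100)·(20 − 1) = 1 + 2.85 = 3.85.
Rank 3 is 286 and rank 4 is 314.
Interpolate: 286 + 0.85·(314 − 286) = 286 + 0.85·28 = 309.8.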